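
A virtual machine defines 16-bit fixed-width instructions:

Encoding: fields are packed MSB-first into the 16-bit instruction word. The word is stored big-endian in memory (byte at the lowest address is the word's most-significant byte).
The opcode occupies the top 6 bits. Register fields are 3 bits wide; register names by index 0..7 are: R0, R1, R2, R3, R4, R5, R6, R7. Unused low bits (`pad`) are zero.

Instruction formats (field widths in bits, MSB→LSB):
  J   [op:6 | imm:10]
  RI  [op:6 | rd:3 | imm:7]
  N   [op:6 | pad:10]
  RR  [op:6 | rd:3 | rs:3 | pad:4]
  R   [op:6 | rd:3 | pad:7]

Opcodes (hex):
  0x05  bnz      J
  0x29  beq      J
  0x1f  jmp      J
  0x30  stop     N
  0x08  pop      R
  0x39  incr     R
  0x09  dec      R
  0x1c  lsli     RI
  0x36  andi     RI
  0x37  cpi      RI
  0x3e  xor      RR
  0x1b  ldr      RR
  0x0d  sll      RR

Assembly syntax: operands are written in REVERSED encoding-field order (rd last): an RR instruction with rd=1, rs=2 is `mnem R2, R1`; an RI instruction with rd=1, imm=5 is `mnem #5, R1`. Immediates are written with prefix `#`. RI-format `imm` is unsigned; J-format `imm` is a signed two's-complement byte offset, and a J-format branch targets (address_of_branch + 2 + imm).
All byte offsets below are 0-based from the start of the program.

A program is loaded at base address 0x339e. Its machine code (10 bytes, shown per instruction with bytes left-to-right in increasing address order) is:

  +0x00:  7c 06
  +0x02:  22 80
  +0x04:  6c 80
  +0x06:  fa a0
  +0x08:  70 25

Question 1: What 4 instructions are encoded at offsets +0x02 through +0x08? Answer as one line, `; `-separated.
pop R5; ldr R0, R1; xor R2, R5; lsli #37, R0

[02] 22 80 → 0x2280
  op=0x2280>>10=0x8 ⇒ pop (R)
  [9:7] rd=5 = R5
[04] 6c 80 → 0x6c80
  op=0x6c80>>10=0x1b ⇒ ldr (RR)
  [9:7] rd=1 = R1
  [6:4] rs=0 = R0
[06] fa a0 → 0xfaa0
  op=0xfaa0>>10=0x3e ⇒ xor (RR)
  [9:7] rd=5 = R5
  [6:4] rs=2 = R2
[08] 70 25 → 0x7025
  op=0x7025>>10=0x1c ⇒ lsli (RI)
  [9:7] rd=0 = R0
  [6:0] imm=37 = #37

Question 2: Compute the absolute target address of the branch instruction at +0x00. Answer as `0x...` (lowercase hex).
+0x00: 7c 06 ⇒ word 0x7c06 (big)
  top 6b → 0x1f → jmp [J]
  imm: (w>>0)&0x3ff=0x6 → #6
  target = base 0x339e + off 0x00 + 2 + imm 6 = 0x33a6

0x33a6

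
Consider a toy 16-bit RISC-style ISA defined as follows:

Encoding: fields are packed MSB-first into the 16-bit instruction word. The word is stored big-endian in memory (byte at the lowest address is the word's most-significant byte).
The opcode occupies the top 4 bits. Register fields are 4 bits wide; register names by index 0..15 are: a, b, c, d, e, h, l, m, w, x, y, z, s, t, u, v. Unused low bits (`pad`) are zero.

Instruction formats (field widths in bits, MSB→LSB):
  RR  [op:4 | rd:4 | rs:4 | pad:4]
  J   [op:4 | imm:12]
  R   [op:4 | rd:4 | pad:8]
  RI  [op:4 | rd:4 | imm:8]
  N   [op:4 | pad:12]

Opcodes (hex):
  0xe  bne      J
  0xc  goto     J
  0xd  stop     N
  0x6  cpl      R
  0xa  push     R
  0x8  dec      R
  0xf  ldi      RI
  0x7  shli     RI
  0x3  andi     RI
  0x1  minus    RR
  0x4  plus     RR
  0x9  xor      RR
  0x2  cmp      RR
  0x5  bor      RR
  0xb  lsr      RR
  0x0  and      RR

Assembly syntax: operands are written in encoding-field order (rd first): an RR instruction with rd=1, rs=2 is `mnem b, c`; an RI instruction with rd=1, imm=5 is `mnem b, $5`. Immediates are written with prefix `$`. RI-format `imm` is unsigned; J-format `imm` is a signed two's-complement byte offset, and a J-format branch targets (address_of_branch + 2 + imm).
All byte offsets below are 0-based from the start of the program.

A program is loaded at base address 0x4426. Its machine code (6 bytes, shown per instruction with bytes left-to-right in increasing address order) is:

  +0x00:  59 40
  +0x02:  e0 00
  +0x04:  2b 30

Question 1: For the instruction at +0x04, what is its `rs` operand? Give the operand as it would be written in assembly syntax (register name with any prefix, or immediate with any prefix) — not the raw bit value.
+0x04: 2b 30 ⇒ word 0x2b30 (big)
  op=0x2b30>>12=0x2 ⇒ cmp (RR)
  rd@[11:8]=0xb ⇒ z
  rs@[7:4]=0x3 ⇒ d

d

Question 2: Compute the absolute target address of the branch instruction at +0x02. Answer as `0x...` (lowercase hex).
+0x02: e0 00 ⇒ word 0xe000 (big)
  op=0xe000>>12=0xe ⇒ bne (J)
  imm@[11:0]=0x0 ⇒ $0
  target = base 0x4426 + off 0x02 + 2 + imm 0 = 0x442a

0x442a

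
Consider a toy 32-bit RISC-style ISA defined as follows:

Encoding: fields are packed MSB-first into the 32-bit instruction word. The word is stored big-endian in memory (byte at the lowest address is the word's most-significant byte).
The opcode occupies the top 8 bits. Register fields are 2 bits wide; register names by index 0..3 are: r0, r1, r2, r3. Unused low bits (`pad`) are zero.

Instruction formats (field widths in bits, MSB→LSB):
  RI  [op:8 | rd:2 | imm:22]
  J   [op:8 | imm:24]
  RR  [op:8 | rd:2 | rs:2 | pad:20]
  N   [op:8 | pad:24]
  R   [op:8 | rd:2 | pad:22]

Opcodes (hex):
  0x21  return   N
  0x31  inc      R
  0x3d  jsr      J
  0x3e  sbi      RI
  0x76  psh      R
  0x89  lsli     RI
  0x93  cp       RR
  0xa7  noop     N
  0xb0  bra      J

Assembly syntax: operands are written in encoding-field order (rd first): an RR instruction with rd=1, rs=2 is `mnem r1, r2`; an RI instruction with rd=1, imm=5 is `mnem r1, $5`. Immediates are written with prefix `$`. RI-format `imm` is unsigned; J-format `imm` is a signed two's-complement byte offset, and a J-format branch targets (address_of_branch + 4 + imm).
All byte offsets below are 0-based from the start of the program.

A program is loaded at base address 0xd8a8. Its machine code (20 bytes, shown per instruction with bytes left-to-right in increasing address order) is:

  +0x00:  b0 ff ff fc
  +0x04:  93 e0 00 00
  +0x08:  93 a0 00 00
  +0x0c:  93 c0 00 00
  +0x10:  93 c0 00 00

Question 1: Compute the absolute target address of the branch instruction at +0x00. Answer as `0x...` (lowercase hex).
0xd8a8

off 0x00: read b0 ff ff fc as big → 0xb0fffffc
  top 8b → 0xb0 → bra [J]
  imm@[23:0]=0xfffffc (s24→-4) ⇒ $-4
  target = base 0xd8a8 + off 0x00 + 4 + imm -4 = 0xd8a8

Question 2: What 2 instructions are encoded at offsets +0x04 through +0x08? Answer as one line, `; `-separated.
[04] 93 e0 00 00 → 0x93e00000
  op=0x93e00000>>24=0x93 ⇒ cp (RR)
  [23:22] rd=3 = r3
  [21:20] rs=2 = r2
[08] 93 a0 00 00 → 0x93a00000
  op=0x93a00000>>24=0x93 ⇒ cp (RR)
  [23:22] rd=2 = r2
  [21:20] rs=2 = r2

cp r3, r2; cp r2, r2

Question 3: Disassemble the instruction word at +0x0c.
off 0x0c: read 93 c0 00 00 as big → 0x93c00000
  top 8b → 0x93 → cp [RR]
  rd: (w>>22)&0x3=0x3 → r3
  rs: (w>>20)&0x3=0x0 → r0

cp r3, r0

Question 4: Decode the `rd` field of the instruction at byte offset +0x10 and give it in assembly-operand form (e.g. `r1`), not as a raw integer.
off 0x10: read 93 c0 00 00 as big → 0x93c00000
  top 8b → 0x93 → cp [RR]
  rd@[23:22]=0x3 ⇒ r3
  rs@[21:20]=0x0 ⇒ r0

r3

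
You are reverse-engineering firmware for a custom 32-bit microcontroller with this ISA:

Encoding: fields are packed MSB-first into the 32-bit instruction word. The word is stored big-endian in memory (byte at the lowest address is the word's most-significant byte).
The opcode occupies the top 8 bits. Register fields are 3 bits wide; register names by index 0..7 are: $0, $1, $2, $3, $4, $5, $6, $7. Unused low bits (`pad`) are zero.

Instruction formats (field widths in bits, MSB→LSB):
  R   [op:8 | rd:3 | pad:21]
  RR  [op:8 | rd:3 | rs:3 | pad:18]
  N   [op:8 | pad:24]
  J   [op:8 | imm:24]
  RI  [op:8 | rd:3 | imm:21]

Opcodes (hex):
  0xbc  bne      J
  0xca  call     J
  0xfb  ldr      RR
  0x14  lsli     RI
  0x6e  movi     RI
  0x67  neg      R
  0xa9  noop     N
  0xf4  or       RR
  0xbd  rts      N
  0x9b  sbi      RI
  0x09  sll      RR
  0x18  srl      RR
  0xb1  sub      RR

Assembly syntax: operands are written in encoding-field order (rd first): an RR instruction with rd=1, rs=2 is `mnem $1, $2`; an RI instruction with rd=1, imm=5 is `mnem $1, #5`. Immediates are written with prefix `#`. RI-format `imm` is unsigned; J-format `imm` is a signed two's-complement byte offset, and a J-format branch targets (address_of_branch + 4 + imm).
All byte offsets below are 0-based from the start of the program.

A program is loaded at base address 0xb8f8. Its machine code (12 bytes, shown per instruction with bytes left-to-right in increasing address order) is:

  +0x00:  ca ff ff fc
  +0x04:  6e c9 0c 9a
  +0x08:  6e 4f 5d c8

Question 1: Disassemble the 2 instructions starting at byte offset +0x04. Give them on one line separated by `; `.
movi $6, #593050; movi $2, #1007048

[04] 6e c9 0c 9a → 0x6ec90c9a
  top 8b → 0x6e → movi [RI]
  rd: (w>>21)&0x7=0x6 → $6
  imm: (w>>0)&0x1fffff=0x90c9a → #593050
[08] 6e 4f 5d c8 → 0x6e4f5dc8
  top 8b → 0x6e → movi [RI]
  rd: (w>>21)&0x7=0x2 → $2
  imm: (w>>0)&0x1fffff=0xf5dc8 → #1007048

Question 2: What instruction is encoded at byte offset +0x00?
call #-4

[00] ca ff ff fc → 0xcafffffc
  top 8b → 0xca → call [J]
  imm: (w>>0)&0xffffff=0xfffffc (s24→-4) → #-4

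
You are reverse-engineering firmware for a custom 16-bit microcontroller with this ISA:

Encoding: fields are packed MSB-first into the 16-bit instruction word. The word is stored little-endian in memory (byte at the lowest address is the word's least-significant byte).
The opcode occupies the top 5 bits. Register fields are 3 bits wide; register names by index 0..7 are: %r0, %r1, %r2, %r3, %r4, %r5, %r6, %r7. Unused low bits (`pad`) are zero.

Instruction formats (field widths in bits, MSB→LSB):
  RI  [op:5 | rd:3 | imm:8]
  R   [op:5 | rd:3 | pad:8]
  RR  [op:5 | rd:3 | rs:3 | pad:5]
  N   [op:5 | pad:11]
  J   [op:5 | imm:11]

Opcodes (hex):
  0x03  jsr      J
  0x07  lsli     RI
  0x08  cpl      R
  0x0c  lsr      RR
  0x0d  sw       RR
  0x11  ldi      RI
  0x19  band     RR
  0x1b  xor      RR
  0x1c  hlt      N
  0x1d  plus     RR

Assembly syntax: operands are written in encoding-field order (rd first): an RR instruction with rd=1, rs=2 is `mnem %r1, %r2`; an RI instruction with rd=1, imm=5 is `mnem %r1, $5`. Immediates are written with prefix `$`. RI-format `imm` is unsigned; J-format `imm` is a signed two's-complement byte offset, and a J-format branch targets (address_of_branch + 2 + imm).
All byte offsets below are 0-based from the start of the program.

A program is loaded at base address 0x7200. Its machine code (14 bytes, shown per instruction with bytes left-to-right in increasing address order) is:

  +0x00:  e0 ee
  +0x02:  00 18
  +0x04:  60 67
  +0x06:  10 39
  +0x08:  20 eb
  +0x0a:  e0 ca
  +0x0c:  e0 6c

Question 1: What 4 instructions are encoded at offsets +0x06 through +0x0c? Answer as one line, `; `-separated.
lsli %r1, $16; plus %r3, %r1; band %r2, %r7; sw %r4, %r7

[06] 10 39 → 0x3910
  op=0x3910>>11=0x7 ⇒ lsli (RI)
  rd@[10:8]=0x1 ⇒ %r1
  imm@[7:0]=0x10 ⇒ $16
[08] 20 eb → 0xeb20
  op=0xeb20>>11=0x1d ⇒ plus (RR)
  rd@[10:8]=0x3 ⇒ %r3
  rs@[7:5]=0x1 ⇒ %r1
[0a] e0 ca → 0xcae0
  op=0xcae0>>11=0x19 ⇒ band (RR)
  rd@[10:8]=0x2 ⇒ %r2
  rs@[7:5]=0x7 ⇒ %r7
[0c] e0 6c → 0x6ce0
  op=0x6ce0>>11=0xd ⇒ sw (RR)
  rd@[10:8]=0x4 ⇒ %r4
  rs@[7:5]=0x7 ⇒ %r7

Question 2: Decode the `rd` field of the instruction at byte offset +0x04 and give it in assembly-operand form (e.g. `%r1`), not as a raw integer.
%r7

off 0x04: read 60 67 as little → 0x6760
  op=0x6760>>11=0xc ⇒ lsr (RR)
  [10:8] rd=7 = %r7
  [7:5] rs=3 = %r3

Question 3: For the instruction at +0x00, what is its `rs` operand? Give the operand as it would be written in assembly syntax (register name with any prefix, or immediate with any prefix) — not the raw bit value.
[00] e0 ee → 0xeee0
  top 5b → 0x1d → plus [RR]
  [10:8] rd=6 = %r6
  [7:5] rs=7 = %r7

%r7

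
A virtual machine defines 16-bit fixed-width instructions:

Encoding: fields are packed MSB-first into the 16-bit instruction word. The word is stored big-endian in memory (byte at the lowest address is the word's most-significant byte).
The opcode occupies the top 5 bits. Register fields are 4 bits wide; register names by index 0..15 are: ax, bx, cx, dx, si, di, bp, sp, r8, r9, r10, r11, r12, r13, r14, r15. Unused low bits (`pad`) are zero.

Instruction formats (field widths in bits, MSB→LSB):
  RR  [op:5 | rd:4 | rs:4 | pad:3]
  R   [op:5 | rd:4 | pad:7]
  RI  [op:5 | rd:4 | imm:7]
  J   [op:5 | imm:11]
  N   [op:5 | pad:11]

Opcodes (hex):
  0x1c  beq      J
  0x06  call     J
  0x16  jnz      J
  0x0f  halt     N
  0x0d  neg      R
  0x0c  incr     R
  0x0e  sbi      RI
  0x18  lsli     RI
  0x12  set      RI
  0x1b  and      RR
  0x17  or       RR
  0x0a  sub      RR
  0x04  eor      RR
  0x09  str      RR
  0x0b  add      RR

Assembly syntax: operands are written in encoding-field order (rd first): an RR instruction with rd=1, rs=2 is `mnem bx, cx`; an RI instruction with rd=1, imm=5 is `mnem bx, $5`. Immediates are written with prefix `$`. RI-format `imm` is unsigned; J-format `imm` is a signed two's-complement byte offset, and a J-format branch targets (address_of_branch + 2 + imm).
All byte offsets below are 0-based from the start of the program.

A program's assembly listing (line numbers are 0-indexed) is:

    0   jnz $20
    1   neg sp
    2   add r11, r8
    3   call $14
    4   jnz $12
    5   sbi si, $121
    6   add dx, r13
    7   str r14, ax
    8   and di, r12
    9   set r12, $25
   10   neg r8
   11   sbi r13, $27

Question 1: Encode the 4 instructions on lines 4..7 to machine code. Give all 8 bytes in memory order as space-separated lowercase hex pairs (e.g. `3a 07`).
b0 0c 72 79 59 e8 4f 00

line 4 (jnz): pack op=0x16:5|imm=12:11 = 0xb00c; big→ b0 0c
line 5 (sbi): pack op=0xe:5|rd=4:4|imm=121:7 = 0x7279; big→ 72 79
line 6 (add): pack op=0xb:5|rd=3:4|rs=13:4|pad=0:3 = 0x59e8; big→ 59 e8
line 7 (str): pack op=0x9:5|rd=14:4|rs=0:4|pad=0:3 = 0x4f00; big→ 4f 00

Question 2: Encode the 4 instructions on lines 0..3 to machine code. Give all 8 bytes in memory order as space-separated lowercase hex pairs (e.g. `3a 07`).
b0 14 6b 80 5d c0 30 0e

line 0 (jnz): pack op=0x16:5|imm=20:11 = 0xb014; big→ b0 14
line 1 (neg): pack op=0xd:5|rd=7:4|pad=0:7 = 0x6b80; big→ 6b 80
line 2 (add): pack op=0xb:5|rd=11:4|rs=8:4|pad=0:3 = 0x5dc0; big→ 5d c0
line 3 (call): pack op=0x6:5|imm=14:11 = 0x300e; big→ 30 0e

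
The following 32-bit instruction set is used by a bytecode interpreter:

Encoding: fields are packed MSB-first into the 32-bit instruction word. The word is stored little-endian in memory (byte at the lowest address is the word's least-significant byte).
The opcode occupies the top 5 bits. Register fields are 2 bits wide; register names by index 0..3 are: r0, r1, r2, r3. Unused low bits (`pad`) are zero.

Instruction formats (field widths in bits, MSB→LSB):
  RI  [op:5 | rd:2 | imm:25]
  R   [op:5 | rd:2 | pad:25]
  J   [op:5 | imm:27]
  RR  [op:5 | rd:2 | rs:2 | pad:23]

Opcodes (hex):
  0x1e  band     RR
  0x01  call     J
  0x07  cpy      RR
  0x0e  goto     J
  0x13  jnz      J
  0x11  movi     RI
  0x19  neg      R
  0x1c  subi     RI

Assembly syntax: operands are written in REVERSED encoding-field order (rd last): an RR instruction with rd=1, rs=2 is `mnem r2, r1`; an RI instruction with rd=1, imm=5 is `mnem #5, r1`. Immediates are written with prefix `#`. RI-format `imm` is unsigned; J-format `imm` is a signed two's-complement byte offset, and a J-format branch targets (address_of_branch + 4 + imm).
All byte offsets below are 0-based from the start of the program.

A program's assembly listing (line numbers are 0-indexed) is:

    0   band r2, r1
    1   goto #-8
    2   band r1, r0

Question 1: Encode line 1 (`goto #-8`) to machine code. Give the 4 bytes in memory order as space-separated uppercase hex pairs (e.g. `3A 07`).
line 1 (goto): pack op=0xe:5|imm=-8:27 = 0x77fffff8; little→ f8 ff ff 77

F8 FF FF 77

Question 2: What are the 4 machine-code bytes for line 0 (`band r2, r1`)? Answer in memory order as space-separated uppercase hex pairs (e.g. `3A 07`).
00 00 00 F3

0. band fields op=0x1e:5|rd=1:2|rs=2:2|pad=0:23 → word f3000000h → 00 00 00 f3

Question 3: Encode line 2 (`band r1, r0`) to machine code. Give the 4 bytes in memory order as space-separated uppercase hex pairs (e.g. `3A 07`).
00 00 80 F0

L2: band op=0x1e:5|rd=0:2|rs=1:2|pad=0:23 ⇒ 0xf0800000 ⇒ little 00 00 80 f0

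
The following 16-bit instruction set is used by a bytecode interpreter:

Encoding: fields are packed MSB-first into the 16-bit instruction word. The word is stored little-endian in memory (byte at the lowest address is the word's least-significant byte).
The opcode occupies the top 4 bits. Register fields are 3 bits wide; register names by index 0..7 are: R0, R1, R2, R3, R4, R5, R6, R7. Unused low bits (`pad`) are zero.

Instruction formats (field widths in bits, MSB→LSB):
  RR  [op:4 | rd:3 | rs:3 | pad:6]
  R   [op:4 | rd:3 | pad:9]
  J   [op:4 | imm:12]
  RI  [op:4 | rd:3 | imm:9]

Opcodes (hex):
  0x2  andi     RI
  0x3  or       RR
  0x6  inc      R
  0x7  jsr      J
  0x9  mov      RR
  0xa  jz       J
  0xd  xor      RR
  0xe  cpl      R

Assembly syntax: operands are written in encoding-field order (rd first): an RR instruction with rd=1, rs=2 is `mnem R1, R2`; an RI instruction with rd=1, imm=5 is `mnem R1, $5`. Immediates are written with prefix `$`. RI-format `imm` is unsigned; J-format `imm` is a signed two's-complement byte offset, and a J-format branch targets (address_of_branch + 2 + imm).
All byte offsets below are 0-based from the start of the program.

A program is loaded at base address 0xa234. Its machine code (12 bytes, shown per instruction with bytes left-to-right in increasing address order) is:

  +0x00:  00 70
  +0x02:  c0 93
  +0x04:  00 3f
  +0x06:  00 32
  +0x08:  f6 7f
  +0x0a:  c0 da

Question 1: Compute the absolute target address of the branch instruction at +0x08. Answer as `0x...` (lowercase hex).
0xa234

off 0x08: read f6 7f as little → 0x7ff6
  op=0x7ff6>>12=0x7 ⇒ jsr (J)
  imm@[11:0]=0xff6 (s12→-10) ⇒ $-10
  target = base 0xa234 + off 0x08 + 2 + imm -10 = 0xa234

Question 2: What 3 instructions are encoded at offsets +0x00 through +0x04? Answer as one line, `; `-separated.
[00] 00 70 → 0x7000
  op=0x7000>>12=0x7 ⇒ jsr (J)
  imm@[11:0]=0x0 ⇒ $0
[02] c0 93 → 0x93c0
  op=0x93c0>>12=0x9 ⇒ mov (RR)
  rd@[11:9]=0x1 ⇒ R1
  rs@[8:6]=0x7 ⇒ R7
[04] 00 3f → 0x3f00
  op=0x3f00>>12=0x3 ⇒ or (RR)
  rd@[11:9]=0x7 ⇒ R7
  rs@[8:6]=0x4 ⇒ R4

jsr $0; mov R1, R7; or R7, R4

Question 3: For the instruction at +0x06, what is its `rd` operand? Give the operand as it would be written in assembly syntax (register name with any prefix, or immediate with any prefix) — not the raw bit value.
R1

+0x06: 00 32 ⇒ word 0x3200 (little)
  top 4b → 0x3 → or [RR]
  rd@[11:9]=0x1 ⇒ R1
  rs@[8:6]=0x0 ⇒ R0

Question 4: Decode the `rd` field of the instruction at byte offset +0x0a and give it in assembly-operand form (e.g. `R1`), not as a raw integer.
[0a] c0 da → 0xdac0
  top 4b → 0xd → xor [RR]
  rd@[11:9]=0x5 ⇒ R5
  rs@[8:6]=0x3 ⇒ R3

R5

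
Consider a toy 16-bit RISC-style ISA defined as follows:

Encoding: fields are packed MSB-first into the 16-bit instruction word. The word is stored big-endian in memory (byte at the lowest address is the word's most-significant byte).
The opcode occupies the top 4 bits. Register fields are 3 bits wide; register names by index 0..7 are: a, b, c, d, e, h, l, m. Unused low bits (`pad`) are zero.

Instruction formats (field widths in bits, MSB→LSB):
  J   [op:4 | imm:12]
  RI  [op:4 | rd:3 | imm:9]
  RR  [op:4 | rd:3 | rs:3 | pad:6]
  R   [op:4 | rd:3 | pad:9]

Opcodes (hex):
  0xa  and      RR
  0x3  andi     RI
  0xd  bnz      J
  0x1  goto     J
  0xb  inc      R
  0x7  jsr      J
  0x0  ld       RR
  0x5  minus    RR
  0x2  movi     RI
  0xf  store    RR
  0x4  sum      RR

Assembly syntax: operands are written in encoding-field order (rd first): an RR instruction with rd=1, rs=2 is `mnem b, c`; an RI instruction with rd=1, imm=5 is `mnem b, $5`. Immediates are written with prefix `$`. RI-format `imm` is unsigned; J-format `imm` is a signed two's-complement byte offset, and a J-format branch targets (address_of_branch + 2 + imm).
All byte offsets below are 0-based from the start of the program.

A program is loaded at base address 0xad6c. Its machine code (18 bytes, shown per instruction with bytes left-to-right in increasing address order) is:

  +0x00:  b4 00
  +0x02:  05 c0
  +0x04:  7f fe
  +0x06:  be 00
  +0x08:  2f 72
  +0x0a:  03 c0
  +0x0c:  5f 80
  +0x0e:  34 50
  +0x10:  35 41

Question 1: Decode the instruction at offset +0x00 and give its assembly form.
@+00  big-endian(b4 00) = 0xb400
  top 4b → 0xb → inc [R]
  [11:9] rd=2 = c

inc c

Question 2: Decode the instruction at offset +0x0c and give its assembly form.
@+0c  big-endian(5f 80) = 0x5f80
  opcode bits[15:12]=0x5: minus/RR
  rd: (w>>9)&0x7=0x7 → m
  rs: (w>>6)&0x7=0x6 → l

minus m, l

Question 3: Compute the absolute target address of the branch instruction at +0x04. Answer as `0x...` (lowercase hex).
0xad70

off 0x04: read 7f fe as big → 0x7ffe
  op=0x7ffe>>12=0x7 ⇒ jsr (J)
  imm@[11:0]=0xffe (s12→-2) ⇒ $-2
  target = base 0xad6c + off 0x04 + 2 + imm -2 = 0xad70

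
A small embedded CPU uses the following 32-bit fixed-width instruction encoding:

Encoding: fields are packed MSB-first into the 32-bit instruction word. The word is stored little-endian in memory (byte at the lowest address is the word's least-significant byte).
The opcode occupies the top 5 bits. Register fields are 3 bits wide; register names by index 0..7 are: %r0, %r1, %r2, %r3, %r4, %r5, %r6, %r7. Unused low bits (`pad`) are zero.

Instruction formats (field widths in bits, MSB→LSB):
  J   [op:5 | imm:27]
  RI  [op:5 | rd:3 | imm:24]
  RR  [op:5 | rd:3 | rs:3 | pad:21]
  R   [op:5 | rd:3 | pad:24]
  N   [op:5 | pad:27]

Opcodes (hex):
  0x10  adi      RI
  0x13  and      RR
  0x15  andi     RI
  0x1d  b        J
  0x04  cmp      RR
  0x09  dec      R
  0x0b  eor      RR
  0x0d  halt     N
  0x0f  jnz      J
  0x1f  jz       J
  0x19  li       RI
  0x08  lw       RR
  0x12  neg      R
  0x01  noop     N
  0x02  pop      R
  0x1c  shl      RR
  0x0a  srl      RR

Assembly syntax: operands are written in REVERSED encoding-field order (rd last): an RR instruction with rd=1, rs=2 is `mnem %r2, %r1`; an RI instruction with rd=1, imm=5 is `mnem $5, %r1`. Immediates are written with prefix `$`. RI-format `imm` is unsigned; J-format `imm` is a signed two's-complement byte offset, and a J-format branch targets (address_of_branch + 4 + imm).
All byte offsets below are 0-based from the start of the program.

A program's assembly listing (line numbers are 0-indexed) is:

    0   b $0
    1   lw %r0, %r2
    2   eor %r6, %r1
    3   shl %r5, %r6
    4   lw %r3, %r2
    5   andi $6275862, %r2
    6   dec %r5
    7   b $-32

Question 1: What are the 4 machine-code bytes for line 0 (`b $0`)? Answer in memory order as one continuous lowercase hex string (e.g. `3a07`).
000000e8

0. b fields op=0x1d:5|imm=0:27 → word e8000000h → 00 00 00 e8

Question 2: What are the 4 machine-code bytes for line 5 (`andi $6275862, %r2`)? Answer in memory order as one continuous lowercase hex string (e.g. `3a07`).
5. andi fields op=0x15:5|rd=2:3|imm=6275862:24 → word aa5fc316h → 16 c3 5f aa

16c35faa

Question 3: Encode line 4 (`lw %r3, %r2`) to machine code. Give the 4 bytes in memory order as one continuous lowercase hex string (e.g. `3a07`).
00006042

L4: lw op=0x8:5|rd=2:3|rs=3:3|pad=0:21 ⇒ 0x42600000 ⇒ little 00 00 60 42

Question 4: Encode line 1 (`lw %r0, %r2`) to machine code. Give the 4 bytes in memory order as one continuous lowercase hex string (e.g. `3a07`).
L1: lw op=0x8:5|rd=2:3|rs=0:3|pad=0:21 ⇒ 0x42000000 ⇒ little 00 00 00 42

00000042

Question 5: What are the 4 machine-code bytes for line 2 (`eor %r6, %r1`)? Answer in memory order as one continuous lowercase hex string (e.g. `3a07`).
0000c059

L2: eor op=0xb:5|rd=1:3|rs=6:3|pad=0:21 ⇒ 0x59c00000 ⇒ little 00 00 c0 59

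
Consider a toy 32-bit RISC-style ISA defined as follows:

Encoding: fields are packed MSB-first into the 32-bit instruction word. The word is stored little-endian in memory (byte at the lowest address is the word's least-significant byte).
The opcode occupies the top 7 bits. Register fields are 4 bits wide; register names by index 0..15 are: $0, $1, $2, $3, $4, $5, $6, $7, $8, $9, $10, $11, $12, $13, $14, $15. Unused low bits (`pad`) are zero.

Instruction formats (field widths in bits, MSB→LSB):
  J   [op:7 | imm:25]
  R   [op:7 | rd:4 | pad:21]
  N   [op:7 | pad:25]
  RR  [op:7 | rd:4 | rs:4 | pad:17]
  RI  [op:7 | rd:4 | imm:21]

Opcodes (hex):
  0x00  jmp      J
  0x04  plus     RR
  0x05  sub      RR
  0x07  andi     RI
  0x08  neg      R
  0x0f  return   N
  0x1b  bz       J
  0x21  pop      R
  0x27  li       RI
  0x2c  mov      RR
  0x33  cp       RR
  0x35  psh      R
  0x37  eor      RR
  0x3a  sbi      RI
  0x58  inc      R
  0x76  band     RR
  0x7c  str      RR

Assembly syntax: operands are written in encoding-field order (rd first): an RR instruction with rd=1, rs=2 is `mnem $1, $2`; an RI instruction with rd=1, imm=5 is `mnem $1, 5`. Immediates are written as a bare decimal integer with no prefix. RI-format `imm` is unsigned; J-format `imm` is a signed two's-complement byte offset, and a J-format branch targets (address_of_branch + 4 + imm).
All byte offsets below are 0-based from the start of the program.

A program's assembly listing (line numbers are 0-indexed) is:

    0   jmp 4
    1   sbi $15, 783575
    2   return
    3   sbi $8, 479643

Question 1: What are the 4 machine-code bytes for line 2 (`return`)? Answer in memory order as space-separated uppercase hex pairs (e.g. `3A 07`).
00 00 00 1E

line 2 (return): pack op=0xf:7|pad=0:25 = 0x1e000000; little→ 00 00 00 1e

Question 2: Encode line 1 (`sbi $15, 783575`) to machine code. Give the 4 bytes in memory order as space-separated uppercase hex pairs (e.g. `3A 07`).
line 1 (sbi): pack op=0x3a:7|rd=15:4|imm=783575:21 = 0x75ebf4d7; little→ d7 f4 eb 75

D7 F4 EB 75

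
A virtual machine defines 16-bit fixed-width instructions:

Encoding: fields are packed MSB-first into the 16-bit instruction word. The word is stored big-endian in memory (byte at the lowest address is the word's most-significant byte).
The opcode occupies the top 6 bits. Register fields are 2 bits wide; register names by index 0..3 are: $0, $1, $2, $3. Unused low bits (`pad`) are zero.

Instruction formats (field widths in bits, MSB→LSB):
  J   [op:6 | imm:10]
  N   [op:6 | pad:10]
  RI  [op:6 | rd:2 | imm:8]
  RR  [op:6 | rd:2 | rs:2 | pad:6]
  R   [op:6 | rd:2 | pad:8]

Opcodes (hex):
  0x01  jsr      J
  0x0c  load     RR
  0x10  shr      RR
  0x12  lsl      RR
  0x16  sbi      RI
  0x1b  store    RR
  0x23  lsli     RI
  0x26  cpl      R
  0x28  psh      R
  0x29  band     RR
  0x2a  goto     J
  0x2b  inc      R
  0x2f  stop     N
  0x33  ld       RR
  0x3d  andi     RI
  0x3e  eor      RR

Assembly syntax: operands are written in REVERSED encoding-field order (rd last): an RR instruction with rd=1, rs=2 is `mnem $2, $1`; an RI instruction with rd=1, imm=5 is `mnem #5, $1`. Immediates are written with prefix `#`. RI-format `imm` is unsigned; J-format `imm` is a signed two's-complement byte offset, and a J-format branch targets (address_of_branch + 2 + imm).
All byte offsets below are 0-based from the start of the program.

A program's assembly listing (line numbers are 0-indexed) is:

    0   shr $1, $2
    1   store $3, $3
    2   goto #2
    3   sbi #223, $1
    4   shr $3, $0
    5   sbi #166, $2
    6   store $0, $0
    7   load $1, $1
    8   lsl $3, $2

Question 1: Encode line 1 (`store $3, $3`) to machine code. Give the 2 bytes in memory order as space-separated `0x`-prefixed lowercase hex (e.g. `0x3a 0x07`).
0x6f 0xc0

L1: store op=0x1b:6|rd=3:2|rs=3:2|pad=0:6 ⇒ 0x6fc0 ⇒ big 6f c0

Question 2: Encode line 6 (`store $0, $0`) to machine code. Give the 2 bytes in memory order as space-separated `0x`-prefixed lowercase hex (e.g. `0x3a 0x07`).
L6: store op=0x1b:6|rd=0:2|rs=0:2|pad=0:6 ⇒ 0x6c00 ⇒ big 6c 00

0x6c 0x00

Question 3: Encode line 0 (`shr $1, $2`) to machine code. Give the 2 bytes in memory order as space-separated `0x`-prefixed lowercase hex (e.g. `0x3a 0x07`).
0. shr fields op=0x10:6|rd=2:2|rs=1:2|pad=0:6 → word 4240h → 42 40

0x42 0x40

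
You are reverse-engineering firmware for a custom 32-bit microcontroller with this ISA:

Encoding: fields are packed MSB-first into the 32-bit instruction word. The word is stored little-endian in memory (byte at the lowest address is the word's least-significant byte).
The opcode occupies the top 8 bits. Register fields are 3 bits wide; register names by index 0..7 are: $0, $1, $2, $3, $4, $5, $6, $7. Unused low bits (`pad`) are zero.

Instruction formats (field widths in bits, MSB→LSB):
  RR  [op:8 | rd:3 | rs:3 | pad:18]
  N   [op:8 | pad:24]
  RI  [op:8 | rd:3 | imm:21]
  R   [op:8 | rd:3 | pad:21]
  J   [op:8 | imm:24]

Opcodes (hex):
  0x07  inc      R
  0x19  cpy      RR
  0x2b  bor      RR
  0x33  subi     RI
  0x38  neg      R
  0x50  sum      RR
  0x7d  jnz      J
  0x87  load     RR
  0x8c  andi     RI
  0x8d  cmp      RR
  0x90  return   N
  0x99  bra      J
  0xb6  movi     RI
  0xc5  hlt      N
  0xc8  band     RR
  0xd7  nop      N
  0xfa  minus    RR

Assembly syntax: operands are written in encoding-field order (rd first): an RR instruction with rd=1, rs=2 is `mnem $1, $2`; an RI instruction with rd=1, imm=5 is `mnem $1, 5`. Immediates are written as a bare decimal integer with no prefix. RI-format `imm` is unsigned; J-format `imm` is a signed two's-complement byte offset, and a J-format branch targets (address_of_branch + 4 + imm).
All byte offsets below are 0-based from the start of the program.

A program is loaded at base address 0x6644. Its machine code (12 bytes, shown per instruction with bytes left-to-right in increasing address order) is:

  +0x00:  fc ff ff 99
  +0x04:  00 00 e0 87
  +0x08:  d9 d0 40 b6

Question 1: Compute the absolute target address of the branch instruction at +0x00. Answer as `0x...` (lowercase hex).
0x6644

[00] fc ff ff 99 → 0x99fffffc
  opcode bits[31:24]=0x99: bra/J
  imm@[23:0]=0xfffffc (s24→-4) ⇒ -4
  target = base 0x6644 + off 0x00 + 4 + imm -4 = 0x6644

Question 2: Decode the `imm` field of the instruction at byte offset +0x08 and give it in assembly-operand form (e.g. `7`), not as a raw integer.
@+08  little-endian(d9 d0 40 b6) = 0xb640d0d9
  opcode bits[31:24]=0xb6: movi/RI
  rd: (w>>21)&0x7=0x2 → $2
  imm: (w>>0)&0x1fffff=0xd0d9 → 53465

53465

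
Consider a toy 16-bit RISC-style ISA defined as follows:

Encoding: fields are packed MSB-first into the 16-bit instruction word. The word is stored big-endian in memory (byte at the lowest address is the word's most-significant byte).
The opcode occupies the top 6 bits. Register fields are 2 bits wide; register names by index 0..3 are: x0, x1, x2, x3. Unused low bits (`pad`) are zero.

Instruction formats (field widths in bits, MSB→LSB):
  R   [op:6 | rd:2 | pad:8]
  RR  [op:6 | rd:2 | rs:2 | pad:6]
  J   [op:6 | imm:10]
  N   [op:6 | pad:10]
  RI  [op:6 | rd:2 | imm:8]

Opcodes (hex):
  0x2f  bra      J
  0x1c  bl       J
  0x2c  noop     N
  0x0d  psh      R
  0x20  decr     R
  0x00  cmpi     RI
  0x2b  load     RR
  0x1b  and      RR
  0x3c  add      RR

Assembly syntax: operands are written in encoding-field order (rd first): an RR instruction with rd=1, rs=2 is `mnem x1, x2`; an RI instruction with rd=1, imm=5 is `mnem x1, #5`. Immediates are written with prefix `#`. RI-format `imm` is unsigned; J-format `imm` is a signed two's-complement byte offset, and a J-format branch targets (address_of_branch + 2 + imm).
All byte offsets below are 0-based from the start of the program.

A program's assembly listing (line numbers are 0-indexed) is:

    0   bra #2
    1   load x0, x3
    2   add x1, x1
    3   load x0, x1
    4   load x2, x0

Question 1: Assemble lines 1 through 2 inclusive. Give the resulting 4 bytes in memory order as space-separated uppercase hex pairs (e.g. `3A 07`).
AC C0 F1 40

1. load fields op=0x2b:6|rd=0:2|rs=3:2|pad=0:6 → word acc0h → ac c0
2. add fields op=0x3c:6|rd=1:2|rs=1:2|pad=0:6 → word f140h → f1 40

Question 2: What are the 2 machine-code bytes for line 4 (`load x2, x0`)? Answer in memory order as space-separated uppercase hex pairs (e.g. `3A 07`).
AE 00

4. load fields op=0x2b:6|rd=2:2|rs=0:2|pad=0:6 → word ae00h → ae 00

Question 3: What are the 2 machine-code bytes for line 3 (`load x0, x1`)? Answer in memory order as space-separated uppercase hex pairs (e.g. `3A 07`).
L3: load op=0x2b:6|rd=0:2|rs=1:2|pad=0:6 ⇒ 0xac40 ⇒ big ac 40

AC 40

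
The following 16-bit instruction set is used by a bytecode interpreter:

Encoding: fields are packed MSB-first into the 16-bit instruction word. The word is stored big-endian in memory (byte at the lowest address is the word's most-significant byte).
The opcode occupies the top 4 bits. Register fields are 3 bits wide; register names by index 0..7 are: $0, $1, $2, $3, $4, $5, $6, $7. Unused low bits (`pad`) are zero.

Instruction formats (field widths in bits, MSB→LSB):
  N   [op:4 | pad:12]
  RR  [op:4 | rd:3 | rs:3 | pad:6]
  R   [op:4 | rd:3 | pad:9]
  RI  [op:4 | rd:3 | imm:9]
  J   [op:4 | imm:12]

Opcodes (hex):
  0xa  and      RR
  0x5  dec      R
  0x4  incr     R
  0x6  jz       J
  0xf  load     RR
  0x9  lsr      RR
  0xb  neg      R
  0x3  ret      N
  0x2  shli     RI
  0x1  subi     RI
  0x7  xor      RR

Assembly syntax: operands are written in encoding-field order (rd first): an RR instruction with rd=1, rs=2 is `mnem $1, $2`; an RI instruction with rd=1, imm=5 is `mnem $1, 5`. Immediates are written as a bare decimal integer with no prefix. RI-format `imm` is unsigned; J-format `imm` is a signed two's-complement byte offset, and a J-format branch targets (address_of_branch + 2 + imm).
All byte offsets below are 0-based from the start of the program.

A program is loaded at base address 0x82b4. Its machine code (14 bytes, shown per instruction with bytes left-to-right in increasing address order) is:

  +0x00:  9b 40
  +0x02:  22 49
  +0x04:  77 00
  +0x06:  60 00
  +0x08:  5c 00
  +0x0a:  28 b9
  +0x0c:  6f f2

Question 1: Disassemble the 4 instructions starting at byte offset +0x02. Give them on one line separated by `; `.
shli $1, 73; xor $3, $4; jz 0; dec $6

@+02  big-endian(22 49) = 0x2249
  opcode bits[15:12]=0x2: shli/RI
  rd: (w>>9)&0x7=0x1 → $1
  imm: (w>>0)&0x1ff=0x49 → 73
@+04  big-endian(77 00) = 0x7700
  opcode bits[15:12]=0x7: xor/RR
  rd: (w>>9)&0x7=0x3 → $3
  rs: (w>>6)&0x7=0x4 → $4
@+06  big-endian(60 00) = 0x6000
  opcode bits[15:12]=0x6: jz/J
  imm: (w>>0)&0xfff=0x0 → 0
@+08  big-endian(5c 00) = 0x5c00
  opcode bits[15:12]=0x5: dec/R
  rd: (w>>9)&0x7=0x6 → $6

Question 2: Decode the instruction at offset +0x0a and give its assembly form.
shli $4, 185

[0a] 28 b9 → 0x28b9
  opcode bits[15:12]=0x2: shli/RI
  rd@[11:9]=0x4 ⇒ $4
  imm@[8:0]=0xb9 ⇒ 185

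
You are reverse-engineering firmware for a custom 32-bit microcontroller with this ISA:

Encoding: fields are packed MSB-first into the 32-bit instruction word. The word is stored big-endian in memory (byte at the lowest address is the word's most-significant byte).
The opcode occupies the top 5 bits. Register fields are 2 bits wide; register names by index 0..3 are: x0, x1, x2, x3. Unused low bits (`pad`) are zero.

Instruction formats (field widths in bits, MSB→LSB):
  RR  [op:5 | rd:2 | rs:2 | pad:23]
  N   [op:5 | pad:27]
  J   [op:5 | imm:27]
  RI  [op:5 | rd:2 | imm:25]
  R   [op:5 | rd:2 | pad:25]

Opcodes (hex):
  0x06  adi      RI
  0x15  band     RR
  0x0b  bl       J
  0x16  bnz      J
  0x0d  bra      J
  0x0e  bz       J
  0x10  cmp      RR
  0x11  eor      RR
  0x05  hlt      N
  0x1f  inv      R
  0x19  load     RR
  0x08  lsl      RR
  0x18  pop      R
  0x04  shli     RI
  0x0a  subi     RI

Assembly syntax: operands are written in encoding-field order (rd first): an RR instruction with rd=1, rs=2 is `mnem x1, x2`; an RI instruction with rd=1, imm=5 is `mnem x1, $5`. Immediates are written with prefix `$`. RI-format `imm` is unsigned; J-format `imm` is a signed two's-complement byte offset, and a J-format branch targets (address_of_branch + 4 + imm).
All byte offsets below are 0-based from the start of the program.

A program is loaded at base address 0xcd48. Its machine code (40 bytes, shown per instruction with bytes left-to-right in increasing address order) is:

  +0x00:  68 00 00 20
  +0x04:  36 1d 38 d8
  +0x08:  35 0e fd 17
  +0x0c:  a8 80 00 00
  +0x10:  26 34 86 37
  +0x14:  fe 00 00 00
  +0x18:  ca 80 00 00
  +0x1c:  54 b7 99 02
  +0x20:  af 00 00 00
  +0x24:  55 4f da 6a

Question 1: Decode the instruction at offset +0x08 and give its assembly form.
adi x2, $17759511

off 0x08: read 35 0e fd 17 as big → 0x350efd17
  top 5b → 0x6 → adi [RI]
  rd: (w>>25)&0x3=0x2 → x2
  imm: (w>>0)&0x1ffffff=0x10efd17 → $17759511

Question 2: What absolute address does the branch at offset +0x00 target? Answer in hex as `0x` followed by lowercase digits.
@+00  big-endian(68 00 00 20) = 0x68000020
  top 5b → 0xd → bra [J]
  imm: (w>>0)&0x7ffffff=0x20 → $32
  target = base 0xcd48 + off 0x00 + 4 + imm 32 = 0xcd6c

0xcd6c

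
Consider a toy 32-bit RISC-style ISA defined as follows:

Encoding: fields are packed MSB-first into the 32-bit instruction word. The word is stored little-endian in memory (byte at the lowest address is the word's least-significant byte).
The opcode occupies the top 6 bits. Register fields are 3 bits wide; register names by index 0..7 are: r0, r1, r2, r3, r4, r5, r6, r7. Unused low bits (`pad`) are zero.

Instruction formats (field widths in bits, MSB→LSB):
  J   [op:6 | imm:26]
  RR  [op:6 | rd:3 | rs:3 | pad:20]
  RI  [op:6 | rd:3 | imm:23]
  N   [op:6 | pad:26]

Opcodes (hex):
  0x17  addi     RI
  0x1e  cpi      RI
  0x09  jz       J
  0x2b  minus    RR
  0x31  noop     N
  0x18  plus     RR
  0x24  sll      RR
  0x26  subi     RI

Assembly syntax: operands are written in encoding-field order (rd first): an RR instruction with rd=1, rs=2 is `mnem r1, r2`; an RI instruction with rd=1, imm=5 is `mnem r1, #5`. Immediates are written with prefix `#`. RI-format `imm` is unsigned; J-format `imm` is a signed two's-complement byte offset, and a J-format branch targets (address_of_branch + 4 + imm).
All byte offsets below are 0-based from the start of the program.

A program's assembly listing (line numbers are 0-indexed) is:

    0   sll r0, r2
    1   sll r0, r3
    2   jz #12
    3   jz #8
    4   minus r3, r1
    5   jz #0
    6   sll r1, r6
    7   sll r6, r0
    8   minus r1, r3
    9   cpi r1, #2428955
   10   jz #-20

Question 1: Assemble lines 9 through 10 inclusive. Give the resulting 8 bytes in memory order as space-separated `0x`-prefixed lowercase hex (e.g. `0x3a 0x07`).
line 9 (cpi): pack op=0x1e:6|rd=1:3|imm=2428955:23 = 0x78a5101b; little→ 1b 10 a5 78
line 10 (jz): pack op=0x9:6|imm=-20:26 = 0x27ffffec; little→ ec ff ff 27

0x1b 0x10 0xa5 0x78 0xec 0xff 0xff 0x27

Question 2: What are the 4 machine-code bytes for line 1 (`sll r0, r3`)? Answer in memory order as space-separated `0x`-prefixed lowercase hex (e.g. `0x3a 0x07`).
1. sll fields op=0x24:6|rd=0:3|rs=3:3|pad=0:20 → word 90300000h → 00 00 30 90

0x00 0x00 0x30 0x90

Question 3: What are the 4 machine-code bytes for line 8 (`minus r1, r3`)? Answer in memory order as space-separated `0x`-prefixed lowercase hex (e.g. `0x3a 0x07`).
0x00 0x00 0xb0 0xac

8. minus fields op=0x2b:6|rd=1:3|rs=3:3|pad=0:20 → word acb00000h → 00 00 b0 ac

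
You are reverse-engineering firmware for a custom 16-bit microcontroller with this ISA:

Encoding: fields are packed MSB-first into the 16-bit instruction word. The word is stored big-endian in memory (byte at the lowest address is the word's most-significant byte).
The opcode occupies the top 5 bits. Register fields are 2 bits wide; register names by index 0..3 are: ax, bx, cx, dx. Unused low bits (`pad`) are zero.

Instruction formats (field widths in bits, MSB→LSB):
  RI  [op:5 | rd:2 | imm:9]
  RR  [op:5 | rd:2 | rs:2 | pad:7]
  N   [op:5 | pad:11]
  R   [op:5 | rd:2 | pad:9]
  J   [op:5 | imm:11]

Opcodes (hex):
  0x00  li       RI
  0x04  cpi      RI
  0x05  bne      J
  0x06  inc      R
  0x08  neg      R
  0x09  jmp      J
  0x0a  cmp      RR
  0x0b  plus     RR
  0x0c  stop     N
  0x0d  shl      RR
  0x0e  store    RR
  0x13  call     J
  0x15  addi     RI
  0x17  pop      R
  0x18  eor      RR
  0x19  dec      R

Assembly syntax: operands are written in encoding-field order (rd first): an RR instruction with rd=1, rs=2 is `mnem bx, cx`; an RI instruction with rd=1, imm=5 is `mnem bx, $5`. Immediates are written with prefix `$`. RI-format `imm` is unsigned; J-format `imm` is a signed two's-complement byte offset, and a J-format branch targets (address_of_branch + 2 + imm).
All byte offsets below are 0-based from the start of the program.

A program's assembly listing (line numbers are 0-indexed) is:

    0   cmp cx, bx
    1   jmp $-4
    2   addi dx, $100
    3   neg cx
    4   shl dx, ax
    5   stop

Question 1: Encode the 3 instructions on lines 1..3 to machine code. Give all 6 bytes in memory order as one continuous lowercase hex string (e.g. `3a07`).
line 1 (jmp): pack op=0x9:5|imm=-4:11 = 0x4ffc; big→ 4f fc
line 2 (addi): pack op=0x15:5|rd=3:2|imm=100:9 = 0xae64; big→ ae 64
line 3 (neg): pack op=0x8:5|rd=2:2|pad=0:9 = 0x4400; big→ 44 00

4ffcae644400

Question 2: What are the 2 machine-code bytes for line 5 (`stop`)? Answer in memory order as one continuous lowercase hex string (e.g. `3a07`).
line 5 (stop): pack op=0xc:5|pad=0:11 = 0x6000; big→ 60 00

6000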